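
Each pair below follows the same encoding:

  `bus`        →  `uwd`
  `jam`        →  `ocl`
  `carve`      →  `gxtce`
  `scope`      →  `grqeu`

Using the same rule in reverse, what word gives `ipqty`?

wrong

The output letters match the input read backwards, each shifted +2: bus reversed is sub. The word is reversed, then every letter is shifted forward by 2.
Undoing it on ipqty: shift back: i−2=g, p−2=n, q−2=o, t−2=r, y−2=w → gnorw; then reverse → wrong.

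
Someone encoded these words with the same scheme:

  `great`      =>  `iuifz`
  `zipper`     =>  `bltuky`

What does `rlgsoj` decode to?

picnic

Letter i (0-indexed) is shifted by i+2, so successive shifts are 2, 3, 4, ….
Reversing it on rlgsoj: r−2=p, l−3=i, g−4=c, s−5=n, o−6=i, j−7=c.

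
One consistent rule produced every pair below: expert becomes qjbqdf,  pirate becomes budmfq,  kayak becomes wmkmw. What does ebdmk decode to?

Each letter is shifted forward by 12 in the alphabet (a Caesar shift of +12).
Decoding ebdmk: e−12=s, b−12=p, d−12=r, m−12=a, k−12=y.

spray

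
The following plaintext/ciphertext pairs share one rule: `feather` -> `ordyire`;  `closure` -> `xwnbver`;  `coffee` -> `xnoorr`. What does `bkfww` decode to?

spill

Each letter's alphabet position (a=0..z=25) is mapped through 23·x+3 mod 26 — an affine cipher.
Undoing it on bkfww: b(1)→17·(1−3)≡18=s; k(10)→17·(10−3)≡15=p; f(5)→17·(5−3)≡8=i; w(22)→17·(22−3)≡11=l; w(22)→17·(22−3)≡11=l (all mod 26).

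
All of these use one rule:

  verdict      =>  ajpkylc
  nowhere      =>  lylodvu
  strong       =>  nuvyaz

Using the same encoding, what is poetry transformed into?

fyalvw

The output letters match the input read backwards, each shifted +7: verdict reversed is tcidrev. Read the word backwards and shift each letter +7.
For poetry: reverse → yrteop; then shift: y+7=f, r+7=y, t+7=a, e+7=l, o+7=v, p+7=w.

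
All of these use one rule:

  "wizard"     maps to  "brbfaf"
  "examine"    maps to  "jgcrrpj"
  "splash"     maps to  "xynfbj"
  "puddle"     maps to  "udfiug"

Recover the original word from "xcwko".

The shifts repeat in a cycle of length 3: positions 0,1,… shift by +5, +9, +2, then the pattern repeats.
Reversing it on xcwko: x−5=s, c−9=t, w−2=u, k−5=f, o−9=f.

stuff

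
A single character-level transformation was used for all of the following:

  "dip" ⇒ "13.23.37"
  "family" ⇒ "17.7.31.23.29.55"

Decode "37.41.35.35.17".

proof

d(#4)→13 and i(#9)→23: differences scale by 2, so n = 2·pos + 5. Each letter becomes 2×(its alphabet position, a=1..z=26) + 5.
Reversing it on 37.41.35.35.17: 37→(37−5)÷2=16=p, 41→(41−5)÷2=18=r, 35→(35−5)÷2=15=o, 35→(35−5)÷2=15=o, 17→(17−5)÷2=6=f.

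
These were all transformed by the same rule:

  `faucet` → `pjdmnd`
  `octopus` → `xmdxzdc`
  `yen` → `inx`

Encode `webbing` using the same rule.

The shift depends on letter class: consonant f→p is +10, but vowel a→j is +9. Vowels shift forward by 9 and consonants shift forward by 10.
For webbing: w(cons)+10=g, e(vowel)+9=n, b(cons)+10=l, b(cons)+10=l, i(vowel)+9=r, n(cons)+10=x, g(cons)+10=q.

gnllrxq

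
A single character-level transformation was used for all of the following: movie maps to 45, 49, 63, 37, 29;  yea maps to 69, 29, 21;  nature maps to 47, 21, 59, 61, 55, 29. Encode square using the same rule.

57, 53, 61, 21, 55, 29

m(#13)→45 and o(#15)→49: differences scale by 2, so n = 2·pos + 19. Each letter becomes 2×(its alphabet position, a=1..z=26) + 19.
For square: s=19→57, q=17→53, u=21→61, a=1→21, r=18→55, e=5→29.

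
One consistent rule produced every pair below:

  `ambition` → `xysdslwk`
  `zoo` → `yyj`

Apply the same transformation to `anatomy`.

iwydkxk

The output letters match the input read backwards, each shifted +10: ambition reversed is noitibma. The word is reversed, then every letter is shifted forward by 10.
For anatomy: reverse → ymotana; then shift: y+10=i, m+10=w, o+10=y, t+10=d, a+10=k, n+10=x, a+10=k.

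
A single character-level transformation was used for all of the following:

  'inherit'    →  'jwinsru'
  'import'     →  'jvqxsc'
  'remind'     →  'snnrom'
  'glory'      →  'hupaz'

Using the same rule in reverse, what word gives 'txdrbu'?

social

A repeating key of period 2 is used — shifts +1, +9 over and over.
Decoding txdrbu: t−1=s, x−9=o, d−1=c, r−9=i, b−1=a, u−9=l.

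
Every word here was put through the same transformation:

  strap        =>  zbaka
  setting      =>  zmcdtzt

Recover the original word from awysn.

In strap: s→z is +7, t→b is +8, r→a is +9, a→k is +10 — the shift increases by 1 each position. Letter i (0-indexed) is shifted by i+7, so successive shifts are 7, 8, 9, ….
Decoding awysn: a−7=t, w−8=o, y−9=p, s−10=i, n−11=c.

topic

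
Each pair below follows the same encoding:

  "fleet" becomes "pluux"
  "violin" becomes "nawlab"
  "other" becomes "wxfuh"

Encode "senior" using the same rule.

f(5)→p(15) and l(11)→l(11) fit y≡21x+14 (mod 26); the inverse of 21 mod 26 is 5. Treating letters as 0–25, the rule is x ↦ 21x + 14 (mod 26).
For senior: s(18)→21·18+14≡2=c; e(4)→21·4+14≡20=u; n(13)→21·13+14≡1=b; i(8)→21·8+14≡0=a; o(14)→21·14+14≡22=w; r(17)→21·17+14≡7=h (all mod 26).

cubawh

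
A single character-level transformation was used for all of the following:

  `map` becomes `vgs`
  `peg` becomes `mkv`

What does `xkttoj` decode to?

The output letters match the input read backwards, each shifted +6: map reversed is pam. The word is reversed, then every letter is shifted forward by 6.
Decoding xkttoj: shift back: x−6=r, k−6=e, t−6=n, t−6=n, o−6=i, j−6=d → rennid; then reverse → dinner.

dinner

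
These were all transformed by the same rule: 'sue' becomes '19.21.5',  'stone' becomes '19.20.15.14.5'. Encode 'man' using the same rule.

s is letter #19 and maps to 19: an offset of 0. Letters become their 1-indexed alphabet positions: a=1 … z=26.
For man: m=13→13, a=1→1, n=14→14.

13.1.14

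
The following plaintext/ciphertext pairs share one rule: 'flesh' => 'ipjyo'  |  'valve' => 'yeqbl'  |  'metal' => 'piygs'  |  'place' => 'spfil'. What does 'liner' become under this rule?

In flesh: f→i is +3, l→p is +4, e→j is +5, s→y is +6 — the shift increases by 1 each position. The shift increases by 1 at each position, starting from +3: 3, 4, 5, ….
For liner: l+3=o, i+4=m, n+5=s, e+6=k, r+7=y.

omsky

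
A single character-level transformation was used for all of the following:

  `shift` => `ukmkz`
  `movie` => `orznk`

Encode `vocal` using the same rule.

xrgfr

The shift increases by 1 at each position, starting from +2: 2, 3, 4, ….
On vocal: v+2=x, o+3=r, c+4=g, a+5=f, l+6=r.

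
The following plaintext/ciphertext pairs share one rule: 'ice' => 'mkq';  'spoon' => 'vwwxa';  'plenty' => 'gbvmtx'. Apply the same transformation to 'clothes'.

The output letters match the input read backwards, each shifted +8: ice reversed is eci. The word is reversed, then every letter is shifted forward by 8.
For clothes: reverse → sehtolc; then shift: s+8=a, e+8=m, h+8=p, t+8=b, o+8=w, l+8=t, c+8=k.

ampbwtk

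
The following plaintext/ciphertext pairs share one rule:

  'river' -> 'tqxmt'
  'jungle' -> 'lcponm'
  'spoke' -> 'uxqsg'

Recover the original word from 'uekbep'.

switch

It's a Vigenère-style cipher with numeric key [2,8]: position i shifts by key[i mod 2].
Undoing it on uekbep: u−2=s, e−8=w, k−2=i, b−8=t, e−2=c, p−8=h.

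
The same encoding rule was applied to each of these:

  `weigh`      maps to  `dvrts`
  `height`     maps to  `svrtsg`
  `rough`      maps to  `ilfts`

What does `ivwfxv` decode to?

Each letter is replaced by its mirror in the alphabet: a↔z, b↔y, c↔x, and so on (the Atbash cipher).
Decoding ivwfxv: i↔r, v↔e, w↔d, f↔u, x↔c, v↔e.

reduce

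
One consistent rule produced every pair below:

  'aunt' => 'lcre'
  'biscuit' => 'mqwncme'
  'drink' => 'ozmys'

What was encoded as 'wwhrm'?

The shifts repeat in a cycle of length 3: positions 0,1,… shift by +11, +8, +4, then the pattern repeats.
Undoing it on wwhrm: w−11=l, w−8=o, h−4=d, r−11=g, m−8=e.

lodge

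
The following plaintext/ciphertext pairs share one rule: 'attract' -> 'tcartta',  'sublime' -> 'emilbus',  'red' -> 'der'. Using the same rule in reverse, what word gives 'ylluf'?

fully

The output letters match the input read backwards: attract reversed is tcartta. The word is simply reversed.
Decoding ylluf: then reverse → fully.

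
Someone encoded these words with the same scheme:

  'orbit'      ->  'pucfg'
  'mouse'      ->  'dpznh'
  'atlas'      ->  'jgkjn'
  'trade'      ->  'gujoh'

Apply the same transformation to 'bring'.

o(14)→p(15) and r(17)→u(20) fit y≡19x+9 (mod 26); the inverse of 19 mod 26 is 11. This is an affine cipher: with a=0,…,z=25, each position x becomes (19x+9) mod 26.
Applying it to bring: b(1)→19·1+9≡2=c; r(17)→19·17+9≡20=u; i(8)→19·8+9≡5=f; n(13)→19·13+9≡22=w; g(6)→19·6+9≡19=t (all mod 26).

cufwt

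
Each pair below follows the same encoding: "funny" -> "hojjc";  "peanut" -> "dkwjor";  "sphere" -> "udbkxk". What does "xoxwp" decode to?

This is an affine cipher: with a=0,…,z=25, each position x becomes (23x+22) mod 26.
Undoing it on xoxwp: x(23)→17·(23−22)≡17=r; o(14)→17·(14−22)≡20=u; x(23)→17·(23−22)≡17=r; w(22)→17·(22−22)≡0=a; p(15)→17·(15−22)≡11=l (all mod 26).

rural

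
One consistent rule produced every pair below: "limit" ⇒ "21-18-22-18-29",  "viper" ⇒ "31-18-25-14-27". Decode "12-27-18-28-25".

crisp

l is letter #12 and maps to 21: an offset of 9. Each letter is replaced by its alphabet position (a=1..z=26) + 9.
Decoding 12-27-18-28-25: 12→(12−9)÷1=3=c, 27→(27−9)÷1=18=r, 18→(18−9)÷1=9=i, 28→(28−9)÷1=19=s, 25→(25−9)÷1=16=p.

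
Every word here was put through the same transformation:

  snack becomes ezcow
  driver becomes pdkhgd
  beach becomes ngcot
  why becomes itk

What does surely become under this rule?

ewdgxk

The shift depends on letter class: consonant s→e is +12, but vowel a→c is +2. Two shifts are in play — +2 for a/e/i/o/u, +12 for every other letter.
For surely: s(cons)+12=e, u(vowel)+2=w, r(cons)+12=d, e(vowel)+2=g, l(cons)+12=x, y(cons)+12=k.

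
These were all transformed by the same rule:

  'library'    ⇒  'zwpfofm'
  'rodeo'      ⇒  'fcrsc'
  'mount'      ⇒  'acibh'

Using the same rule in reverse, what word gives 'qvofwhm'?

charity

It's a constant shift of +14 (ROT14).
Undoing it on qvofwhm: q−14=c, v−14=h, o−14=a, f−14=r, w−14=i, h−14=t, m−14=y.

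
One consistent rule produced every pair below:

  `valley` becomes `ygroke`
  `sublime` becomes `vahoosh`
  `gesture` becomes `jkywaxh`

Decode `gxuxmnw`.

Shifts by position in valley: pos 0: v→y (+3), pos 1: a→g (+6), pos 2: l→r (+6), pos 3: l→o (+3), pos 4: e→k (+6), pos 5: y→e (+6) — repeating every 3. The shifts repeat in a cycle of length 3: positions 0,1,… shift by +3, +6, +6, then the pattern repeats.
Reversing it on gxuxmnw: g−3=d, x−6=r, u−6=o, x−3=u, m−6=g, n−6=h, w−3=t.

drought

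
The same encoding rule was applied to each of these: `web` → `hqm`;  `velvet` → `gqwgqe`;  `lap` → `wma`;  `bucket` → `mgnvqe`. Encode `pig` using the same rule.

aur

The shift depends on letter class: consonant w→h is +11, but vowel e→q is +12. Two shifts are in play — +12 for a/e/i/o/u, +11 for every other letter.
For pig: p(cons)+11=a, i(vowel)+12=u, g(cons)+11=r.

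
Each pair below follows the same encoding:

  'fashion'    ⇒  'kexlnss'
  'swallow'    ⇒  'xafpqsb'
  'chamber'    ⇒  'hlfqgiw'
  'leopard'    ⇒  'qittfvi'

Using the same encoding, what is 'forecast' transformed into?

kswihexx

Shifts by position in fashion: pos 0: f→k (+5), pos 1: a→e (+4), pos 2: s→x (+5), pos 3: h→l (+4) — repeating every 2. It's a Vigenère-style cipher with numeric key [5,4]: position i shifts by key[i mod 2].
On forecast: f+5=k, o+4=s, r+5=w, e+4=i, c+5=h, a+4=e, s+5=x, t+4=x.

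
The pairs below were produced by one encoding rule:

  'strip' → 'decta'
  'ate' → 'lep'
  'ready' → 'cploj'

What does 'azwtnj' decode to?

policy

Compare letters: s→d is +11, t→e is +11, r→c is +11 — a constant shift. Every letter moves 11 places later in the alphabet, wrapping around z→a.
Undoing it on azwtnj: a−11=p, z−11=o, w−11=l, t−11=i, n−11=c, j−11=y.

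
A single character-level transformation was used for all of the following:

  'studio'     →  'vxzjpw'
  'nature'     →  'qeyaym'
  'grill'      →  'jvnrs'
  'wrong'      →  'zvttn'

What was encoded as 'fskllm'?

coffee

In studio: s→v is +3, t→x is +4, u→z is +5, d→j is +6 — the shift increases by 1 each position. Letter i (0-indexed) is shifted by i+3, so successive shifts are 3, 4, 5, ….
Decoding fskllm: f−3=c, s−4=o, k−5=f, l−6=f, l−7=e, m−8=e.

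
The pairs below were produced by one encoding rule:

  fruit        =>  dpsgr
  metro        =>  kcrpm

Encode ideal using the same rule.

gbcyj

Compare letters: f→d is +24, r→p is +24, u→s is +24 — a constant shift. This is a Caesar cipher with shift 24.
Applying it to ideal: i+24=g, d+24=b, e+24=c, a+24=y, l+24=j.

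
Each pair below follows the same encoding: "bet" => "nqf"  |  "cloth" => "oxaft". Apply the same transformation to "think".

ftuzw

Compare letters: b→n is +12, e→q is +12, t→f is +12 — a constant shift. It's a constant shift of +12 (ROT12).
Applying it to think: t+12=f, h+12=t, i+12=u, n+12=z, k+12=w.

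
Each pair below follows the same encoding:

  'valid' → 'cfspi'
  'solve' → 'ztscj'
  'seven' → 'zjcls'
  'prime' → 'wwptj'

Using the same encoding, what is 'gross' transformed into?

A repeating key of period 3 is used — shifts +7, +5, +7 over and over.
Applying it to gross: g+7=n, r+5=w, o+7=v, s+7=z, s+5=x.

nwvzx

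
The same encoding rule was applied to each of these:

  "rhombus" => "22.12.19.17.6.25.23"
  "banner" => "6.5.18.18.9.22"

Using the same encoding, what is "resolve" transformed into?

22.9.23.19.16.26.9

r is letter #18 and maps to 22: an offset of 4. Each letter is replaced by its alphabet position (a=1..z=26) + 4.
On resolve: r=18→22, e=5→9, s=19→23, o=15→19, l=12→16, v=22→26, e=5→9.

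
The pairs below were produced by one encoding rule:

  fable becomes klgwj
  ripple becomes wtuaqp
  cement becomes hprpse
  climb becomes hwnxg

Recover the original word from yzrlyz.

Shifts by position in fable: pos 0: f→k (+5), pos 1: a→l (+11), pos 2: b→g (+5), pos 3: l→w (+11) — repeating every 2. The shifts repeat in a cycle of length 2: positions 0,1,… shift by +5, +11, then the pattern repeats.
Undoing it on yzrlyz: y−5=t, z−11=o, r−5=m, l−11=a, y−5=t, z−11=o.

tomato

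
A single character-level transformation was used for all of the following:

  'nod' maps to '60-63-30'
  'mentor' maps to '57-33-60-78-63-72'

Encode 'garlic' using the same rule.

39-21-72-54-45-27

n(#14)→60 and o(#15)→63: differences scale by 3, so n = 3·pos + 18. Each letter becomes 3×(its alphabet position, a=1..z=26) + 18.
Applying it to garlic: g=7→39, a=1→21, r=18→72, l=12→54, i=9→45, c=3→27.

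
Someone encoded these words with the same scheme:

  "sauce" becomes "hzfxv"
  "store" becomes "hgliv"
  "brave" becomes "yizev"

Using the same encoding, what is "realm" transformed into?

Each pair mirrors across the alphabet (s↔h, a↔z, u↔f): positions sum to 25. Each letter is replaced by its mirror in the alphabet: a↔z, b↔y, c↔x, and so on (the Atbash cipher).
On realm: r↔i, e↔v, a↔z, l↔o, m↔n.

ivzon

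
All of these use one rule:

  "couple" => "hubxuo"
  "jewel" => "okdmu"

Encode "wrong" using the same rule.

bxvvp

The shift increases by 1 at each position, starting from +5: 5, 6, 7, ….
For wrong: w+5=b, r+6=x, o+7=v, n+8=v, g+9=p.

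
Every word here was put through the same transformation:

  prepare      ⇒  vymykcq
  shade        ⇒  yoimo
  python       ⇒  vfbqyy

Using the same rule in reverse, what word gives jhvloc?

dancer

In prepare: p→v is +6, r→y is +7, e→m is +8, p→y is +9 — the shift increases by 1 each position. Each letter shifts forward by (position + 6), i.e. 6, 7, 8, … — the shift grows by one for each successive letter.
Reversing it on jhvloc: j−6=d, h−7=a, v−8=n, l−9=c, o−10=e, c−11=r.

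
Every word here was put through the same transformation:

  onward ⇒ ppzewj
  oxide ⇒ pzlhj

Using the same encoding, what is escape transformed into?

fufeuk

In onward: o→p is +1, n→p is +2, w→z is +3, a→e is +4 — the shift increases by 1 each position. Each letter shifts forward by (position + 1), i.e. 1, 2, 3, … — the shift grows by one for each successive letter.
On escape: e+1=f, s+2=u, c+3=f, a+4=e, p+5=u, e+6=k.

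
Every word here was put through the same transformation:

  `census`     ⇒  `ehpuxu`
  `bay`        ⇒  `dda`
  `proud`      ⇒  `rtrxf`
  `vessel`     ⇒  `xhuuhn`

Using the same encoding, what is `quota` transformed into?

sxrvd

The shift depends on letter class: consonant c→e is +2, but vowel e→h is +3. Vowels shift forward by 3 and consonants shift forward by 2.
Applying it to quota: q(cons)+2=s, u(vowel)+3=x, o(vowel)+3=r, t(cons)+2=v, a(vowel)+3=d.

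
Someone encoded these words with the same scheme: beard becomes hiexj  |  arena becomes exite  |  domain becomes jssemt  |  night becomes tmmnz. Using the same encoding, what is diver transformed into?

jmbix

The shift depends on letter class: consonant b→h is +6, but vowel e→i is +4. Vowels shift forward by 4 and consonants shift forward by 6.
For diver: d(cons)+6=j, i(vowel)+4=m, v(cons)+6=b, e(vowel)+4=i, r(cons)+6=x.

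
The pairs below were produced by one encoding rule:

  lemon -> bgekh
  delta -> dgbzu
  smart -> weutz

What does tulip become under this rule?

zcbsn

Each letter's alphabet position (a=0..z=25) is mapped through 3·x+20 mod 26 — an affine cipher.
Applying it to tulip: t(19)→3·19+20≡25=z; u(20)→3·20+20≡2=c; l(11)→3·11+20≡1=b; i(8)→3·8+20≡18=s; p(15)→3·15+20≡13=n (all mod 26).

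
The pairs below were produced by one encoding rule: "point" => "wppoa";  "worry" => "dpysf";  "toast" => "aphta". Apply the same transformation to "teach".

afhdo

Shifts by position in point: pos 0: p→w (+7), pos 1: o→p (+1), pos 2: i→p (+7), pos 3: n→o (+1) — repeating every 2. A repeating key of period 2 is used — shifts +7, +1 over and over.
On teach: t+7=a, e+1=f, a+7=h, c+1=d, h+7=o.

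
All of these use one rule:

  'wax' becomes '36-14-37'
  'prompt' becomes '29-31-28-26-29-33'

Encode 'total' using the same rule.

33-28-33-14-25

w is letter #23 and maps to 36: an offset of 13. The number is (letter's place in the alphabet, a=1) + 13.
On total: t=20→33, o=15→28, t=20→33, a=1→14, l=12→25.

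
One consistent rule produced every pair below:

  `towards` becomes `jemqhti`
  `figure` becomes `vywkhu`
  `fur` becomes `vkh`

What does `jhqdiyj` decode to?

transit

Compare letters: t→j is +16, o→e is +16, w→m is +16 — a constant shift. This is a Caesar cipher with shift 16.
Decoding jhqdiyj: j−16=t, h−16=r, q−16=a, d−16=n, i−16=s, y−16=i, j−16=t.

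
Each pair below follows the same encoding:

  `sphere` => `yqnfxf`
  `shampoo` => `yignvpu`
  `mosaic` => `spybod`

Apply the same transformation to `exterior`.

It's a Vigenère-style cipher with numeric key [6,1]: position i shifts by key[i mod 2].
On exterior: e+6=k, x+1=y, t+6=z, e+1=f, r+6=x, i+1=j, o+6=u, r+1=s.

kyzfxjus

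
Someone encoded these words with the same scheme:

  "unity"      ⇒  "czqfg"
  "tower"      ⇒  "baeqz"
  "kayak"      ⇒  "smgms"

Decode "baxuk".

topic

Shifts by position in unity: pos 0: u→c (+8), pos 1: n→z (+12), pos 2: i→q (+8), pos 3: t→f (+12) — repeating every 2. The shifts repeat in a cycle of length 2: positions 0,1,… shift by +8, +12, then the pattern repeats.
Decoding baxuk: b−8=t, a−12=o, x−8=p, u−12=i, k−8=c.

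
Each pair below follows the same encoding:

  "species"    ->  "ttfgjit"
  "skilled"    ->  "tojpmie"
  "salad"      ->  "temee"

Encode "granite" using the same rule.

Shifts by position in species: pos 0: s→t (+1), pos 1: p→t (+4), pos 2: e→f (+1), pos 3: c→g (+4) — repeating every 2. A repeating key of period 2 is used — shifts +1, +4 over and over.
For granite: g+1=h, r+4=v, a+1=b, n+4=r, i+1=j, t+4=x, e+1=f.

hvbrjxf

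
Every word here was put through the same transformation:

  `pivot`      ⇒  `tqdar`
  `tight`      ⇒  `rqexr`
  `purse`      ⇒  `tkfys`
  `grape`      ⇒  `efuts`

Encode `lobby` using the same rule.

vanni

p(15)→t(19) and i(8)→q(16) fit y≡19x+20 (mod 26); the inverse of 19 mod 26 is 11. Treating letters as 0–25, the rule is x ↦ 19x + 20 (mod 26).
Applying it to lobby: l(11)→19·11+20≡21=v; o(14)→19·14+20≡0=a; b(1)→19·1+20≡13=n; b(1)→19·1+20≡13=n; y(24)→19·24+20≡8=i (all mod 26).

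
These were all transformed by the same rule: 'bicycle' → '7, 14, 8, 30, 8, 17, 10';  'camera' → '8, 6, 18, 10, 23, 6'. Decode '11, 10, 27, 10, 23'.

b is letter #2 and maps to 7: an offset of 5. The number is (letter's place in the alphabet, a=1) + 5.
Decoding 11, 10, 27, 10, 23: 11→(11−5)÷1=6=f, 10→(10−5)÷1=5=e, 27→(27−5)÷1=22=v, 10→(10−5)÷1=5=e, 23→(23−5)÷1=18=r.

fever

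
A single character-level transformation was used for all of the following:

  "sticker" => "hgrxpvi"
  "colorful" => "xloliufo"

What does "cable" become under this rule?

Each pair mirrors across the alphabet (s↔h, t↔g, i↔r): positions sum to 25. Each letter is replaced by its mirror in the alphabet: a↔z, b↔y, c↔x, and so on (the Atbash cipher).
For cable: c↔x, a↔z, b↔y, l↔o, e↔v.

xzyov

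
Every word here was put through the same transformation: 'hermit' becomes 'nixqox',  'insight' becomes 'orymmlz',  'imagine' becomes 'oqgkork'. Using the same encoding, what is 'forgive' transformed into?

lsxkozk

Shifts by position in hermit: pos 0: h→n (+6), pos 1: e→i (+4), pos 2: r→x (+6), pos 3: m→q (+4) — repeating every 2. It's a Vigenère-style cipher with numeric key [6,4]: position i shifts by key[i mod 2].
On forgive: f+6=l, o+4=s, r+6=x, g+4=k, i+6=o, v+4=z, e+6=k.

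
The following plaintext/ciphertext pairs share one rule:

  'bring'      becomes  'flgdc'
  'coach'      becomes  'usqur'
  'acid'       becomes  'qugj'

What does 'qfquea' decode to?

b(1)→f(5) and r(17)→l(11) fit y≡15x+16 (mod 26); the inverse of 15 mod 26 is 7. Treating letters as 0–25, the rule is x ↦ 15x + 16 (mod 26).
Undoing it on qfquea: q(16)→7·(16−16)≡0=a; f(5)→7·(5−16)≡1=b; q(16)→7·(16−16)≡0=a; u(20)→7·(20−16)≡2=c; e(4)→7·(4−16)≡20=u; a(0)→7·(0−16)≡18=s (all mod 26).

abacus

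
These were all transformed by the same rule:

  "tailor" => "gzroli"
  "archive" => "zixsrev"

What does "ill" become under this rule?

Each pair mirrors across the alphabet (t↔g, a↔z, i↔r): positions sum to 25. This is the alphabet-reversal cipher (Atbash): a becomes z, b becomes y, etc.
On ill: i↔r, l↔o, l↔o.

roo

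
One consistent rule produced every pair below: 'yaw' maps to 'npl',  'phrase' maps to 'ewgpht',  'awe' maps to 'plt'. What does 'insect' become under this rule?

xchtri

Compare letters: y→n is +15, a→p is +15, w→l is +15 — a constant shift. It's a constant shift of +15 (ROT15).
For insect: i+15=x, n+15=c, s+15=h, e+15=t, c+15=r, t+15=i.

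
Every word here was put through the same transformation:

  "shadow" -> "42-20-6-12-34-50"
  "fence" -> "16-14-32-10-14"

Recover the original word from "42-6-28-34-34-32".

s(#19)→42 and h(#8)→20: differences scale by 2, so n = 2·pos + 4. With a=1..z=26, the number is 2·pos + 4.
Decoding 42-6-28-34-34-32: 42→(42−4)÷2=19=s, 6→(6−4)÷2=1=a, 28→(28−4)÷2=12=l, 34→(34−4)÷2=15=o, 34→(34−4)÷2=15=o, 32→(32−4)÷2=14=n.

saloon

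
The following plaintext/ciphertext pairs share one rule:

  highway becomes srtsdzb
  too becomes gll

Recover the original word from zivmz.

arena

Each pair mirrors across the alphabet (h↔s, i↔r, g↔t): positions sum to 25. This is the alphabet-reversal cipher (Atbash): a becomes z, b becomes y, etc.
Decoding zivmz: z↔a, i↔r, v↔e, m↔n, z↔a.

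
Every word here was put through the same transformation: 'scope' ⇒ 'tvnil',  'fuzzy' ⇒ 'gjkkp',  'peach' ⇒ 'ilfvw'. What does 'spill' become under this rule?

tircc

s(18)→t(19) and c(2)→v(21) fit y≡21x+5 (mod 26); the inverse of 21 mod 26 is 5. This is an affine cipher: with a=0,…,z=25, each position x becomes (21x+5) mod 26.
For spill: s(18)→21·18+5≡19=t; p(15)→21·15+5≡8=i; i(8)→21·8+5≡17=r; l(11)→21·11+5≡2=c; l(11)→21·11+5≡2=c (all mod 26).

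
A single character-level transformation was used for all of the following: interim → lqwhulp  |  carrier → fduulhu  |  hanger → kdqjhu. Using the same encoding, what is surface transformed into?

vxuidfh

This is a Caesar cipher with shift 3.
On surface: s+3=v, u+3=x, r+3=u, f+3=i, a+3=d, c+3=f, e+3=h.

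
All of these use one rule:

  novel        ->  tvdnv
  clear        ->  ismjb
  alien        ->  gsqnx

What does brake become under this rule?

hyito

In novel: n→t is +6, o→v is +7, v→d is +8, e→n is +9 — the shift increases by 1 each position. Letter i (0-indexed) is shifted by i+6, so successive shifts are 6, 7, 8, ….
On brake: b+6=h, r+7=y, a+8=i, k+9=t, e+10=o.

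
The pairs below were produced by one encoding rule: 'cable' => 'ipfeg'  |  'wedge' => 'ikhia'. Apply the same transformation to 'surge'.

ikvyw

The output letters match the input read backwards, each shifted +4: cable reversed is elbac. Two steps: reverse the string, then apply a Caesar shift of +4.
For surge: reverse → egrus; then shift: e+4=i, g+4=k, r+4=v, u+4=y, s+4=w.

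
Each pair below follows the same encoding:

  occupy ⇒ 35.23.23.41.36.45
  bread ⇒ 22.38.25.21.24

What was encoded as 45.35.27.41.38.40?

yogurt

o is letter #15 and maps to 35: an offset of 20. Each letter is replaced by its alphabet position (a=1..z=26) + 20.
Reversing it on 45.35.27.41.38.40: 45→(45−20)÷1=25=y, 35→(35−20)÷1=15=o, 27→(27−20)÷1=7=g, 41→(41−20)÷1=21=u, 38→(38−20)÷1=18=r, 40→(40−20)÷1=20=t.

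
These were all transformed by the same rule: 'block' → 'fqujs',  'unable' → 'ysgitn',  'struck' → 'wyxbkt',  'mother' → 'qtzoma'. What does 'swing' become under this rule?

wbouo

In block: b→f is +4, l→q is +5, o→u is +6, c→j is +7 — the shift increases by 1 each position. Letter i (0-indexed) is shifted by i+4, so successive shifts are 4, 5, 6, ….
Applying it to swing: s+4=w, w+5=b, i+6=o, n+7=u, g+8=o.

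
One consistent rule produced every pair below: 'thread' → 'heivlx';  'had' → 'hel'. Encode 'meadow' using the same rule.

The word is reversed, then every letter is shifted forward by 4.
On meadow: reverse → wodaem; then shift: w+4=a, o+4=s, d+4=h, a+4=e, e+4=i, m+4=q.

asheiq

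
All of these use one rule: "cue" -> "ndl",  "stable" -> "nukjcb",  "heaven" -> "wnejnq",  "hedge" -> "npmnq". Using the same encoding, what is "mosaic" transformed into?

lrjbxv

The output letters match the input read backwards, each shifted +9: cue reversed is euc. Read the word backwards and shift each letter +9.
Applying it to mosaic: reverse → ciasom; then shift: c+9=l, i+9=r, a+9=j, s+9=b, o+9=x, m+9=v.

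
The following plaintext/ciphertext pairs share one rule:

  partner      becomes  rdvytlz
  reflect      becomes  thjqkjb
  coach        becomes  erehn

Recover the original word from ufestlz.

scanner

In partner: p→r is +2, a→d is +3, r→v is +4, t→y is +5 — the shift increases by 1 each position. The shift increases by 1 at each position, starting from +2: 2, 3, 4, ….
Reversing it on ufestlz: u−2=s, f−3=c, e−4=a, s−5=n, t−6=n, l−7=e, z−8=r.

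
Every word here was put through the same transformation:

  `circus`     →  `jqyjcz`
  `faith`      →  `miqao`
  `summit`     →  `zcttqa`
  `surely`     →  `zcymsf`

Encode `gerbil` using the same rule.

nmyiqs

The shift depends on letter class: consonant c→j is +7, but vowel i→q is +8. Vowels shift forward by 8 and consonants shift forward by 7.
For gerbil: g(cons)+7=n, e(vowel)+8=m, r(cons)+7=y, b(cons)+7=i, i(vowel)+8=q, l(cons)+7=s.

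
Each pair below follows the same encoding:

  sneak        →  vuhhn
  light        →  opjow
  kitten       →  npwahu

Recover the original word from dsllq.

alien

Shifts by position in sneak: pos 0: s→v (+3), pos 1: n→u (+7), pos 2: e→h (+3), pos 3: a→h (+7) — repeating every 2. It's a Vigenère-style cipher with numeric key [3,7]: position i shifts by key[i mod 2].
Decoding dsllq: d−3=a, s−7=l, l−3=i, l−7=e, q−3=n.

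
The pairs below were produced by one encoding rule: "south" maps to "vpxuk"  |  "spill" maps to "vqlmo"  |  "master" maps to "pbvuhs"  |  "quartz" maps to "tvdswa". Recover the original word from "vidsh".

Shifts by position in south: pos 0: s→v (+3), pos 1: o→p (+1), pos 2: u→x (+3), pos 3: t→u (+1) — repeating every 2. A repeating key of period 2 is used — shifts +3, +1 over and over.
Undoing it on vidsh: v−3=s, i−1=h, d−3=a, s−1=r, h−3=e.

share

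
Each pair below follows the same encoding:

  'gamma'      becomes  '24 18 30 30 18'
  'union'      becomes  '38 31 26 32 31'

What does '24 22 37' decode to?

g is letter #7 and maps to 24: an offset of 17. Letters become their 1-based position plus 17 (so a→18, b→19, …).
Decoding 24 22 37: 24→(24−17)÷1=7=g, 22→(22−17)÷1=5=e, 37→(37−17)÷1=20=t.

get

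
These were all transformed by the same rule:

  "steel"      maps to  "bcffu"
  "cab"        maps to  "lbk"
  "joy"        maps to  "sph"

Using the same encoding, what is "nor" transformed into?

The shift depends on letter class: consonant s→b is +9, but vowel e→f is +1. The rule splits by letter class: vowels +1, consonants +9.
On nor: n(cons)+9=w, o(vowel)+1=p, r(cons)+9=a.

wpa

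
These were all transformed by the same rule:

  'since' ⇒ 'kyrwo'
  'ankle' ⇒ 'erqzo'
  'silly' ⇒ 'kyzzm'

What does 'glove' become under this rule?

s(18)→k(10) and i(8)→y(24) fit y≡9x+4 (mod 26); the inverse of 9 mod 26 is 3. Treating letters as 0–25, the rule is x ↦ 9x + 4 (mod 26).
Applying it to glove: g(6)→9·6+4≡6=g; l(11)→9·11+4≡25=z; o(14)→9·14+4≡0=a; v(21)→9·21+4≡11=l; e(4)→9·4+4≡14=o (all mod 26).

gzalo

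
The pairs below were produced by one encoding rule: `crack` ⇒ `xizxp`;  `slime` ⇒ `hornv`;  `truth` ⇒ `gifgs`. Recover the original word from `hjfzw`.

Each letter is replaced by its mirror in the alphabet: a↔z, b↔y, c↔x, and so on (the Atbash cipher).
Undoing it on hjfzw: h↔s, j↔q, f↔u, z↔a, w↔d.

squad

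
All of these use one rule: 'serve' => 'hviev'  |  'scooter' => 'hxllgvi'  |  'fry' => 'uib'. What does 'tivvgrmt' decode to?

greeting

Each pair mirrors across the alphabet (s↔h, e↔v, r↔i): positions sum to 25. Letters are reflected about the middle of the alphabet (position → 25−position): Atbash.
Reversing it on tivvgrmt: t↔g, i↔r, v↔e, v↔e, g↔t, r↔i, m↔n, t↔g.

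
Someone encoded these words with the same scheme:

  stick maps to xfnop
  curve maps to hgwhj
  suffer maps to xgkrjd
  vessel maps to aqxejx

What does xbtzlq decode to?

sponge

Shifts by position in stick: pos 0: s→x (+5), pos 1: t→f (+12), pos 2: i→n (+5), pos 3: c→o (+12) — repeating every 2. It's a Vigenère-style cipher with numeric key [5,12]: position i shifts by key[i mod 2].
Decoding xbtzlq: x−5=s, b−12=p, t−5=o, z−12=n, l−5=g, q−12=e.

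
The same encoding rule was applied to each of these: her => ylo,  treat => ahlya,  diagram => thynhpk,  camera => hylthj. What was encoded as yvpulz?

The output letters match the input read backwards, each shifted +7: her reversed is reh. Read the word backwards and shift each letter +7.
Undoing it on yvpulz: shift back: y−7=r, v−7=o, p−7=i, u−7=n, l−7=e, z−7=s → roines; then reverse → senior.

senior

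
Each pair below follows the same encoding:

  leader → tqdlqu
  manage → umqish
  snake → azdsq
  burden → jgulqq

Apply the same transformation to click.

Shifts by position in leader: pos 0: l→t (+8), pos 1: e→q (+12), pos 2: a→d (+3), pos 3: d→l (+8), pos 4: e→q (+12), pos 5: r→u (+3) — repeating every 3. The shifts repeat in a cycle of length 3: positions 0,1,… shift by +8, +12, +3, then the pattern repeats.
On click: c+8=k, l+12=x, i+3=l, c+8=k, k+12=w.

kxlkw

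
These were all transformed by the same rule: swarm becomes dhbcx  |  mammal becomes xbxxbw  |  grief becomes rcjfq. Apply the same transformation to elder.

fwofc

The rule splits by letter class: vowels +1, consonants +11.
On elder: e(vowel)+1=f, l(cons)+11=w, d(cons)+11=o, e(vowel)+1=f, r(cons)+11=c.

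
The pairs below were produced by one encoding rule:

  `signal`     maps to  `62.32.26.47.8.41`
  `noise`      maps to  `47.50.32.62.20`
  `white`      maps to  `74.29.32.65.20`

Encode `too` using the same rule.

s(#19)→62 and i(#9)→32: differences scale by 3, so n = 3·pos + 5. With a=1..z=26, the number is 3·pos + 5.
Applying it to too: t=20→65, o=15→50, o=15→50.

65.50.50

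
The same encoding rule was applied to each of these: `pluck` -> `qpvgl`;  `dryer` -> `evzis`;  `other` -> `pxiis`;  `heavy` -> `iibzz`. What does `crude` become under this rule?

dvvhf

The shifts repeat in a cycle of length 2: positions 0,1,… shift by +1, +4, then the pattern repeats.
Applying it to crude: c+1=d, r+4=v, u+1=v, d+4=h, e+1=f.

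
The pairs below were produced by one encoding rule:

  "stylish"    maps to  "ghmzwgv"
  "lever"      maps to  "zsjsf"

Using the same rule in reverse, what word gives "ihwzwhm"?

utility

Compare letters: s→g is +14, t→h is +14, y→m is +14 — a constant shift. This is a Caesar cipher with shift 14.
Undoing it on ihwzwhm: i−14=u, h−14=t, w−14=i, z−14=l, w−14=i, h−14=t, m−14=y.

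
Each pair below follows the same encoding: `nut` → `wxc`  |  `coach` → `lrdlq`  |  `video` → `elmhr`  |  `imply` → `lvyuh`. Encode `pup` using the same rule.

yxy

Vowels shift forward by 3 and consonants shift forward by 9.
On pup: p(cons)+9=y, u(vowel)+3=x, p(cons)+9=y.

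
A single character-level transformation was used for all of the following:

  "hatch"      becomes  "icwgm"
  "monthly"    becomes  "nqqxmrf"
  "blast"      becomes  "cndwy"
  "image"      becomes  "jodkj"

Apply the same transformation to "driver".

etlzjx

In hatch: h→i is +1, a→c is +2, t→w is +3, c→g is +4 — the shift increases by 1 each position. The shift increases by 1 at each position, starting from +1: 1, 2, 3, ….
Applying it to driver: d+1=e, r+2=t, i+3=l, v+4=z, e+5=j, r+6=x.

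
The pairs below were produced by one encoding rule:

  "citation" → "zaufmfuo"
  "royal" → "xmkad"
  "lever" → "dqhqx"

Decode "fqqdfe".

The output letters match the input read backwards, each shifted +12: citation reversed is noitatic. The word is reversed, then every letter is shifted forward by 12.
Decoding fqqdfe: shift back: f−12=t, q−12=e, q−12=e, d−12=r, f−12=t, e−12=s → teerts; then reverse → street.

street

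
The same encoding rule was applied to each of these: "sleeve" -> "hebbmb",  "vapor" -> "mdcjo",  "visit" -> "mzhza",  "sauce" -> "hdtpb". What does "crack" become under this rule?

podpl

This is an affine cipher: with a=0,…,z=25, each position x becomes (19x+3) mod 26.
For crack: c(2)→19·2+3≡15=p; r(17)→19·17+3≡14=o; a(0)→19·0+3≡3=d; c(2)→19·2+3≡15=p; k(10)→19·10+3≡11=l (all mod 26).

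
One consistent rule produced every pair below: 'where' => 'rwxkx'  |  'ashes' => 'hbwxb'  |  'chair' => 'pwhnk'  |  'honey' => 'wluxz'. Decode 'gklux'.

Each letter's alphabet position (a=0..z=25) is mapped through 17·x+7 mod 26 — an affine cipher.
Reversing it on gklux: g(6)→23·(6−7)≡3=d; k(10)→23·(10−7)≡17=r; l(11)→23·(11−7)≡14=o; u(20)→23·(20−7)≡13=n; x(23)→23·(23−7)≡4=e (all mod 26).

drone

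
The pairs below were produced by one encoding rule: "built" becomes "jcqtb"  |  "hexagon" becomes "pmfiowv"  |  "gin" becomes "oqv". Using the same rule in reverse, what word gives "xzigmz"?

Compare letters: b→j is +8, u→c is +8, i→q is +8 — a constant shift. This is a Caesar cipher with shift 8.
Reversing it on xzigmz: x−8=p, z−8=r, i−8=a, g−8=y, m−8=e, z−8=r.

prayer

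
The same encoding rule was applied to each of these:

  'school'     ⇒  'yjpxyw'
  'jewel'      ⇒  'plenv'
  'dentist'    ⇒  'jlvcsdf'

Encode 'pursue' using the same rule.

vbzbep

The shift increases by 1 at each position, starting from +6: 6, 7, 8, ….
For pursue: p+6=v, u+7=b, r+8=z, s+9=b, u+10=e, e+11=p.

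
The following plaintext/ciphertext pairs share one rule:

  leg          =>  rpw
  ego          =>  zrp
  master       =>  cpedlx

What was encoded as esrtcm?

The output letters match the input read backwards, each shifted +11: leg reversed is gel. Two steps: reverse the string, then apply a Caesar shift of +11.
Decoding esrtcm: shift back: e−11=t, s−11=h, r−11=g, t−11=i, c−11=r, m−11=b → thgirb; then reverse → bright.

bright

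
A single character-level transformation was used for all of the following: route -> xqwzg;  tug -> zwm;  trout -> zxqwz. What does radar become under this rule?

The shift depends on letter class: consonant r→x is +6, but vowel o→q is +2. Two shifts are in play — +2 for a/e/i/o/u, +6 for every other letter.
Applying it to radar: r(cons)+6=x, a(vowel)+2=c, d(cons)+6=j, a(vowel)+2=c, r(cons)+6=x.

xcjcx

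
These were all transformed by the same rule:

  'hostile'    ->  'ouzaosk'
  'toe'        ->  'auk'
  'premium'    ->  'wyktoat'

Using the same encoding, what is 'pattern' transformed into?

wgaakyu

The shift depends on letter class: consonant h→o is +7, but vowel o→u is +6. Vowels shift forward by 6 and consonants shift forward by 7.
Applying it to pattern: p(cons)+7=w, a(vowel)+6=g, t(cons)+7=a, t(cons)+7=a, e(vowel)+6=k, r(cons)+7=y, n(cons)+7=u.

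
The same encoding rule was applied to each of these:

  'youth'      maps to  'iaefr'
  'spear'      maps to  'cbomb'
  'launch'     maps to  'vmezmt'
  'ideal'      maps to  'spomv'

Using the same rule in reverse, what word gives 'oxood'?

elect

Shifts by position in youth: pos 0: y→i (+10), pos 1: o→a (+12), pos 2: u→e (+10), pos 3: t→f (+12) — repeating every 2. It's a Vigenère-style cipher with numeric key [10,12]: position i shifts by key[i mod 2].
Reversing it on oxood: o−10=e, x−12=l, o−10=e, o−12=c, d−10=t.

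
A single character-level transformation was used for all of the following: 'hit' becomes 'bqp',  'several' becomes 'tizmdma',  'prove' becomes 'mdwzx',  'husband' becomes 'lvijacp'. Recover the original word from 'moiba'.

The output letters match the input read backwards, each shifted +8: hit reversed is tih. Two steps: reverse the string, then apply a Caesar shift of +8.
Reversing it on moiba: shift back: m−8=e, o−8=g, i−8=a, b−8=t, a−8=s → egats; then reverse → stage.

stage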